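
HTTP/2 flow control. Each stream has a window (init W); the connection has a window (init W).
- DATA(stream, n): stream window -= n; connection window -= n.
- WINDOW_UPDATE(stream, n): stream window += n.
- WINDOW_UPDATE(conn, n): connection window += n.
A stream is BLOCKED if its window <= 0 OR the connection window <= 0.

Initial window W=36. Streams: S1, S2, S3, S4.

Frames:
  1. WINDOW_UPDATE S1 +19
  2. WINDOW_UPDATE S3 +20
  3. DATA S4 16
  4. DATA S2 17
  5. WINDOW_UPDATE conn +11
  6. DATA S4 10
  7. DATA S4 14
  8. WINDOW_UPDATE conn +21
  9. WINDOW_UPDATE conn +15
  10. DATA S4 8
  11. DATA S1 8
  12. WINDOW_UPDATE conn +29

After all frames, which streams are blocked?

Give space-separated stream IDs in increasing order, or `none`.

Answer: S4

Derivation:
Op 1: conn=36 S1=55 S2=36 S3=36 S4=36 blocked=[]
Op 2: conn=36 S1=55 S2=36 S3=56 S4=36 blocked=[]
Op 3: conn=20 S1=55 S2=36 S3=56 S4=20 blocked=[]
Op 4: conn=3 S1=55 S2=19 S3=56 S4=20 blocked=[]
Op 5: conn=14 S1=55 S2=19 S3=56 S4=20 blocked=[]
Op 6: conn=4 S1=55 S2=19 S3=56 S4=10 blocked=[]
Op 7: conn=-10 S1=55 S2=19 S3=56 S4=-4 blocked=[1, 2, 3, 4]
Op 8: conn=11 S1=55 S2=19 S3=56 S4=-4 blocked=[4]
Op 9: conn=26 S1=55 S2=19 S3=56 S4=-4 blocked=[4]
Op 10: conn=18 S1=55 S2=19 S3=56 S4=-12 blocked=[4]
Op 11: conn=10 S1=47 S2=19 S3=56 S4=-12 blocked=[4]
Op 12: conn=39 S1=47 S2=19 S3=56 S4=-12 blocked=[4]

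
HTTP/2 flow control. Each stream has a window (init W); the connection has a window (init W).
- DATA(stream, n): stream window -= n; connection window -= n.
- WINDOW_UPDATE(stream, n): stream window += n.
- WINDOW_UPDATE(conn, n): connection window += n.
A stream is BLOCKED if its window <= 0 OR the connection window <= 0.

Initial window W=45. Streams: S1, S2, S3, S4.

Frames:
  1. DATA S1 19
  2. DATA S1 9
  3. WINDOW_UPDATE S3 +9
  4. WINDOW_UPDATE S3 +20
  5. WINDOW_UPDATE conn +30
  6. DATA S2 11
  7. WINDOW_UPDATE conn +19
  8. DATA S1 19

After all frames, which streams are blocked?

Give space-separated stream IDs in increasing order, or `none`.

Op 1: conn=26 S1=26 S2=45 S3=45 S4=45 blocked=[]
Op 2: conn=17 S1=17 S2=45 S3=45 S4=45 blocked=[]
Op 3: conn=17 S1=17 S2=45 S3=54 S4=45 blocked=[]
Op 4: conn=17 S1=17 S2=45 S3=74 S4=45 blocked=[]
Op 5: conn=47 S1=17 S2=45 S3=74 S4=45 blocked=[]
Op 6: conn=36 S1=17 S2=34 S3=74 S4=45 blocked=[]
Op 7: conn=55 S1=17 S2=34 S3=74 S4=45 blocked=[]
Op 8: conn=36 S1=-2 S2=34 S3=74 S4=45 blocked=[1]

Answer: S1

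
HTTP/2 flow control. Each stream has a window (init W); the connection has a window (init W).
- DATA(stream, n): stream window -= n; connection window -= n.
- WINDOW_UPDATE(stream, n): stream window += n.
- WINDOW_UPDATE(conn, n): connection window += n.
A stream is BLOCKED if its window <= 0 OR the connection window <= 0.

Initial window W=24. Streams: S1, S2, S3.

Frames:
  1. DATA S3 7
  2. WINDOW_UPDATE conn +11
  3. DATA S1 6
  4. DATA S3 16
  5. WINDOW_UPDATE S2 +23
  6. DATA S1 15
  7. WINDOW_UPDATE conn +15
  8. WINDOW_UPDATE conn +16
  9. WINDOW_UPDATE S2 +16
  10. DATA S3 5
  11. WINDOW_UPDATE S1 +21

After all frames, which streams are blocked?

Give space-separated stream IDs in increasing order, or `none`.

Op 1: conn=17 S1=24 S2=24 S3=17 blocked=[]
Op 2: conn=28 S1=24 S2=24 S3=17 blocked=[]
Op 3: conn=22 S1=18 S2=24 S3=17 blocked=[]
Op 4: conn=6 S1=18 S2=24 S3=1 blocked=[]
Op 5: conn=6 S1=18 S2=47 S3=1 blocked=[]
Op 6: conn=-9 S1=3 S2=47 S3=1 blocked=[1, 2, 3]
Op 7: conn=6 S1=3 S2=47 S3=1 blocked=[]
Op 8: conn=22 S1=3 S2=47 S3=1 blocked=[]
Op 9: conn=22 S1=3 S2=63 S3=1 blocked=[]
Op 10: conn=17 S1=3 S2=63 S3=-4 blocked=[3]
Op 11: conn=17 S1=24 S2=63 S3=-4 blocked=[3]

Answer: S3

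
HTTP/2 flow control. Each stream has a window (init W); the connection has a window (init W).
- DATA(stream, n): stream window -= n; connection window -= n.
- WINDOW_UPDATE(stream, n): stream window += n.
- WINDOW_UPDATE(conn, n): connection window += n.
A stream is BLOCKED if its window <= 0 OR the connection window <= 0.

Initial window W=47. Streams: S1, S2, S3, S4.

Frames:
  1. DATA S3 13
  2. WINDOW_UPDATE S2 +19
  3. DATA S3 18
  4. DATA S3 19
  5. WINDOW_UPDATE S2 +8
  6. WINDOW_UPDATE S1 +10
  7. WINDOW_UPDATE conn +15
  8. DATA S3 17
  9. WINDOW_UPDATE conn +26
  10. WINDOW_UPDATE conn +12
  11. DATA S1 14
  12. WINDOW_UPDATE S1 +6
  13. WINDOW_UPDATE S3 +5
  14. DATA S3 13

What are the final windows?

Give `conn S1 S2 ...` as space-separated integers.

Op 1: conn=34 S1=47 S2=47 S3=34 S4=47 blocked=[]
Op 2: conn=34 S1=47 S2=66 S3=34 S4=47 blocked=[]
Op 3: conn=16 S1=47 S2=66 S3=16 S4=47 blocked=[]
Op 4: conn=-3 S1=47 S2=66 S3=-3 S4=47 blocked=[1, 2, 3, 4]
Op 5: conn=-3 S1=47 S2=74 S3=-3 S4=47 blocked=[1, 2, 3, 4]
Op 6: conn=-3 S1=57 S2=74 S3=-3 S4=47 blocked=[1, 2, 3, 4]
Op 7: conn=12 S1=57 S2=74 S3=-3 S4=47 blocked=[3]
Op 8: conn=-5 S1=57 S2=74 S3=-20 S4=47 blocked=[1, 2, 3, 4]
Op 9: conn=21 S1=57 S2=74 S3=-20 S4=47 blocked=[3]
Op 10: conn=33 S1=57 S2=74 S3=-20 S4=47 blocked=[3]
Op 11: conn=19 S1=43 S2=74 S3=-20 S4=47 blocked=[3]
Op 12: conn=19 S1=49 S2=74 S3=-20 S4=47 blocked=[3]
Op 13: conn=19 S1=49 S2=74 S3=-15 S4=47 blocked=[3]
Op 14: conn=6 S1=49 S2=74 S3=-28 S4=47 blocked=[3]

Answer: 6 49 74 -28 47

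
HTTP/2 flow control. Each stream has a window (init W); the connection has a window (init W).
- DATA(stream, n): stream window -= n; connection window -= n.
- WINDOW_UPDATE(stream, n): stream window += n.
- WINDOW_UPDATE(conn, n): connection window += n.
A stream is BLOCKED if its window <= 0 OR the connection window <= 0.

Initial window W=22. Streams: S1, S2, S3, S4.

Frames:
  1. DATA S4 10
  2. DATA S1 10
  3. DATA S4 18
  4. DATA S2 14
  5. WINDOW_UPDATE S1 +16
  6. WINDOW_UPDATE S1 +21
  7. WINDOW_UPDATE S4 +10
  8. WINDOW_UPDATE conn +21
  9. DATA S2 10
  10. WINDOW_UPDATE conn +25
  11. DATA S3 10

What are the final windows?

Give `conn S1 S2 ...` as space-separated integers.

Answer: -4 49 -2 12 4

Derivation:
Op 1: conn=12 S1=22 S2=22 S3=22 S4=12 blocked=[]
Op 2: conn=2 S1=12 S2=22 S3=22 S4=12 blocked=[]
Op 3: conn=-16 S1=12 S2=22 S3=22 S4=-6 blocked=[1, 2, 3, 4]
Op 4: conn=-30 S1=12 S2=8 S3=22 S4=-6 blocked=[1, 2, 3, 4]
Op 5: conn=-30 S1=28 S2=8 S3=22 S4=-6 blocked=[1, 2, 3, 4]
Op 6: conn=-30 S1=49 S2=8 S3=22 S4=-6 blocked=[1, 2, 3, 4]
Op 7: conn=-30 S1=49 S2=8 S3=22 S4=4 blocked=[1, 2, 3, 4]
Op 8: conn=-9 S1=49 S2=8 S3=22 S4=4 blocked=[1, 2, 3, 4]
Op 9: conn=-19 S1=49 S2=-2 S3=22 S4=4 blocked=[1, 2, 3, 4]
Op 10: conn=6 S1=49 S2=-2 S3=22 S4=4 blocked=[2]
Op 11: conn=-4 S1=49 S2=-2 S3=12 S4=4 blocked=[1, 2, 3, 4]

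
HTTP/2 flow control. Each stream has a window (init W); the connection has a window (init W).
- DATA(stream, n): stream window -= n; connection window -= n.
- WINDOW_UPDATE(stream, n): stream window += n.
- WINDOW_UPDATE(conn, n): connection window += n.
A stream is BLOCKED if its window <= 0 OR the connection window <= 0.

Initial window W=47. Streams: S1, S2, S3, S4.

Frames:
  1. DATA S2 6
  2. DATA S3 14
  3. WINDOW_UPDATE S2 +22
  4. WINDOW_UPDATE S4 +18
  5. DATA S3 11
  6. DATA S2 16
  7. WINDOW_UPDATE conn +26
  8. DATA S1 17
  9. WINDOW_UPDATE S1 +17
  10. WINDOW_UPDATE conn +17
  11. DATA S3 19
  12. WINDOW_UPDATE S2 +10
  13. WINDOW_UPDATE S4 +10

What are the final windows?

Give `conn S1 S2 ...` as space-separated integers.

Op 1: conn=41 S1=47 S2=41 S3=47 S4=47 blocked=[]
Op 2: conn=27 S1=47 S2=41 S3=33 S4=47 blocked=[]
Op 3: conn=27 S1=47 S2=63 S3=33 S4=47 blocked=[]
Op 4: conn=27 S1=47 S2=63 S3=33 S4=65 blocked=[]
Op 5: conn=16 S1=47 S2=63 S3=22 S4=65 blocked=[]
Op 6: conn=0 S1=47 S2=47 S3=22 S4=65 blocked=[1, 2, 3, 4]
Op 7: conn=26 S1=47 S2=47 S3=22 S4=65 blocked=[]
Op 8: conn=9 S1=30 S2=47 S3=22 S4=65 blocked=[]
Op 9: conn=9 S1=47 S2=47 S3=22 S4=65 blocked=[]
Op 10: conn=26 S1=47 S2=47 S3=22 S4=65 blocked=[]
Op 11: conn=7 S1=47 S2=47 S3=3 S4=65 blocked=[]
Op 12: conn=7 S1=47 S2=57 S3=3 S4=65 blocked=[]
Op 13: conn=7 S1=47 S2=57 S3=3 S4=75 blocked=[]

Answer: 7 47 57 3 75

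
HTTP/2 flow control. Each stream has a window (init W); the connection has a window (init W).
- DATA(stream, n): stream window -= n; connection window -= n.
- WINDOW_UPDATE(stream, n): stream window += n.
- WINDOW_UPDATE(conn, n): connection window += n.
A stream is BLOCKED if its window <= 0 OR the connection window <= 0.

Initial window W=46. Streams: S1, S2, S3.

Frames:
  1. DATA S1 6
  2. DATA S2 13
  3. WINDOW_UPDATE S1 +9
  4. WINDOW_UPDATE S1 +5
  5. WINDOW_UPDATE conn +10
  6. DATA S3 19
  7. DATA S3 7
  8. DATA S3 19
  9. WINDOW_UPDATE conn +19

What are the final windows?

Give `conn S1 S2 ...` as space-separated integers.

Op 1: conn=40 S1=40 S2=46 S3=46 blocked=[]
Op 2: conn=27 S1=40 S2=33 S3=46 blocked=[]
Op 3: conn=27 S1=49 S2=33 S3=46 blocked=[]
Op 4: conn=27 S1=54 S2=33 S3=46 blocked=[]
Op 5: conn=37 S1=54 S2=33 S3=46 blocked=[]
Op 6: conn=18 S1=54 S2=33 S3=27 blocked=[]
Op 7: conn=11 S1=54 S2=33 S3=20 blocked=[]
Op 8: conn=-8 S1=54 S2=33 S3=1 blocked=[1, 2, 3]
Op 9: conn=11 S1=54 S2=33 S3=1 blocked=[]

Answer: 11 54 33 1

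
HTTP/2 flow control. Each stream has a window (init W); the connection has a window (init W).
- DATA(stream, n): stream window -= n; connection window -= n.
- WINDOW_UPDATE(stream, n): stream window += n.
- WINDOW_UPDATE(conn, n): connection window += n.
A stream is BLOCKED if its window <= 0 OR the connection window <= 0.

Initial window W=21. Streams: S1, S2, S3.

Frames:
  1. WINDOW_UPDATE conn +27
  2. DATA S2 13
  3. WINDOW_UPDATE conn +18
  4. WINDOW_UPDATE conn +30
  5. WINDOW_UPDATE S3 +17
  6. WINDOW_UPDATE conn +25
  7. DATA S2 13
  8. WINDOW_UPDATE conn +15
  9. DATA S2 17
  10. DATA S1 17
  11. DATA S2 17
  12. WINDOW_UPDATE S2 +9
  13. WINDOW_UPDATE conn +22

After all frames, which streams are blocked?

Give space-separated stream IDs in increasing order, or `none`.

Op 1: conn=48 S1=21 S2=21 S3=21 blocked=[]
Op 2: conn=35 S1=21 S2=8 S3=21 blocked=[]
Op 3: conn=53 S1=21 S2=8 S3=21 blocked=[]
Op 4: conn=83 S1=21 S2=8 S3=21 blocked=[]
Op 5: conn=83 S1=21 S2=8 S3=38 blocked=[]
Op 6: conn=108 S1=21 S2=8 S3=38 blocked=[]
Op 7: conn=95 S1=21 S2=-5 S3=38 blocked=[2]
Op 8: conn=110 S1=21 S2=-5 S3=38 blocked=[2]
Op 9: conn=93 S1=21 S2=-22 S3=38 blocked=[2]
Op 10: conn=76 S1=4 S2=-22 S3=38 blocked=[2]
Op 11: conn=59 S1=4 S2=-39 S3=38 blocked=[2]
Op 12: conn=59 S1=4 S2=-30 S3=38 blocked=[2]
Op 13: conn=81 S1=4 S2=-30 S3=38 blocked=[2]

Answer: S2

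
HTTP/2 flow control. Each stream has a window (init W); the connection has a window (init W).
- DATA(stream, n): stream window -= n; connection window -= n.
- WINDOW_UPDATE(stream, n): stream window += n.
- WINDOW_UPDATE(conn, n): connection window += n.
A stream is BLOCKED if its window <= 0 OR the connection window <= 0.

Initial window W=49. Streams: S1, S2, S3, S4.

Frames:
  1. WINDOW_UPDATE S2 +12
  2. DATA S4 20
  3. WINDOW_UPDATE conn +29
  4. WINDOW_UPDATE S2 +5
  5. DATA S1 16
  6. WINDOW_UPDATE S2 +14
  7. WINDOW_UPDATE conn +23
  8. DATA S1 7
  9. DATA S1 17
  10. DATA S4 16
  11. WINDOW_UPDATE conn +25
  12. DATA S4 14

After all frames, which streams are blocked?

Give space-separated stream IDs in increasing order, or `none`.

Op 1: conn=49 S1=49 S2=61 S3=49 S4=49 blocked=[]
Op 2: conn=29 S1=49 S2=61 S3=49 S4=29 blocked=[]
Op 3: conn=58 S1=49 S2=61 S3=49 S4=29 blocked=[]
Op 4: conn=58 S1=49 S2=66 S3=49 S4=29 blocked=[]
Op 5: conn=42 S1=33 S2=66 S3=49 S4=29 blocked=[]
Op 6: conn=42 S1=33 S2=80 S3=49 S4=29 blocked=[]
Op 7: conn=65 S1=33 S2=80 S3=49 S4=29 blocked=[]
Op 8: conn=58 S1=26 S2=80 S3=49 S4=29 blocked=[]
Op 9: conn=41 S1=9 S2=80 S3=49 S4=29 blocked=[]
Op 10: conn=25 S1=9 S2=80 S3=49 S4=13 blocked=[]
Op 11: conn=50 S1=9 S2=80 S3=49 S4=13 blocked=[]
Op 12: conn=36 S1=9 S2=80 S3=49 S4=-1 blocked=[4]

Answer: S4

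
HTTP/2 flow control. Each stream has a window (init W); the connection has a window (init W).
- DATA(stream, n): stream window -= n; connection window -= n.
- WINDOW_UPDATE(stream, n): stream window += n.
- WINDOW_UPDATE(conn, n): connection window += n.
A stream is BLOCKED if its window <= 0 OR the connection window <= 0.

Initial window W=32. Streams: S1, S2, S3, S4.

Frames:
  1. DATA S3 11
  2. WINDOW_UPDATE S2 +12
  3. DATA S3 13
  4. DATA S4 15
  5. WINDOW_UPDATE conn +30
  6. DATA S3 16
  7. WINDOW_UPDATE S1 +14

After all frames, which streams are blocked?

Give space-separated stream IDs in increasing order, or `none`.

Answer: S3

Derivation:
Op 1: conn=21 S1=32 S2=32 S3=21 S4=32 blocked=[]
Op 2: conn=21 S1=32 S2=44 S3=21 S4=32 blocked=[]
Op 3: conn=8 S1=32 S2=44 S3=8 S4=32 blocked=[]
Op 4: conn=-7 S1=32 S2=44 S3=8 S4=17 blocked=[1, 2, 3, 4]
Op 5: conn=23 S1=32 S2=44 S3=8 S4=17 blocked=[]
Op 6: conn=7 S1=32 S2=44 S3=-8 S4=17 blocked=[3]
Op 7: conn=7 S1=46 S2=44 S3=-8 S4=17 blocked=[3]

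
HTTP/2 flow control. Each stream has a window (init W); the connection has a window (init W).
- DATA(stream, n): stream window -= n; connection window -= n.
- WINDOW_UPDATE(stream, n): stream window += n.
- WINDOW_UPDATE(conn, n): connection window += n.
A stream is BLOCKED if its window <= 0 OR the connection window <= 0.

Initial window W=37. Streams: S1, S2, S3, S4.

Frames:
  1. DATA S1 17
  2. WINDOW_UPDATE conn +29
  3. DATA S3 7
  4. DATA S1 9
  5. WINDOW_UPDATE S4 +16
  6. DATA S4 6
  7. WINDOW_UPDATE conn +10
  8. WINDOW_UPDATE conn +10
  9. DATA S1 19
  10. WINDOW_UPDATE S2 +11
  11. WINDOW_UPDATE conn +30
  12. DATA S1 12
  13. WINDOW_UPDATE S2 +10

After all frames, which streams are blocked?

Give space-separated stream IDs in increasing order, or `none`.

Answer: S1

Derivation:
Op 1: conn=20 S1=20 S2=37 S3=37 S4=37 blocked=[]
Op 2: conn=49 S1=20 S2=37 S3=37 S4=37 blocked=[]
Op 3: conn=42 S1=20 S2=37 S3=30 S4=37 blocked=[]
Op 4: conn=33 S1=11 S2=37 S3=30 S4=37 blocked=[]
Op 5: conn=33 S1=11 S2=37 S3=30 S4=53 blocked=[]
Op 6: conn=27 S1=11 S2=37 S3=30 S4=47 blocked=[]
Op 7: conn=37 S1=11 S2=37 S3=30 S4=47 blocked=[]
Op 8: conn=47 S1=11 S2=37 S3=30 S4=47 blocked=[]
Op 9: conn=28 S1=-8 S2=37 S3=30 S4=47 blocked=[1]
Op 10: conn=28 S1=-8 S2=48 S3=30 S4=47 blocked=[1]
Op 11: conn=58 S1=-8 S2=48 S3=30 S4=47 blocked=[1]
Op 12: conn=46 S1=-20 S2=48 S3=30 S4=47 blocked=[1]
Op 13: conn=46 S1=-20 S2=58 S3=30 S4=47 blocked=[1]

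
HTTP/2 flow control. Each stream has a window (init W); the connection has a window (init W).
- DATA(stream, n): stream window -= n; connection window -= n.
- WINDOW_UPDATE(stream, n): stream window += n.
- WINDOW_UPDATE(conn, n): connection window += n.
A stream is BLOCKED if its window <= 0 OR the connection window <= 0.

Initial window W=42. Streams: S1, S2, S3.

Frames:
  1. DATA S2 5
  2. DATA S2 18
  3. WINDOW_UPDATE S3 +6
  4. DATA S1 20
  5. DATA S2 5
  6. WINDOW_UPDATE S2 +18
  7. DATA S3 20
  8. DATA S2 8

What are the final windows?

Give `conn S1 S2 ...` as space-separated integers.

Answer: -34 22 24 28

Derivation:
Op 1: conn=37 S1=42 S2=37 S3=42 blocked=[]
Op 2: conn=19 S1=42 S2=19 S3=42 blocked=[]
Op 3: conn=19 S1=42 S2=19 S3=48 blocked=[]
Op 4: conn=-1 S1=22 S2=19 S3=48 blocked=[1, 2, 3]
Op 5: conn=-6 S1=22 S2=14 S3=48 blocked=[1, 2, 3]
Op 6: conn=-6 S1=22 S2=32 S3=48 blocked=[1, 2, 3]
Op 7: conn=-26 S1=22 S2=32 S3=28 blocked=[1, 2, 3]
Op 8: conn=-34 S1=22 S2=24 S3=28 blocked=[1, 2, 3]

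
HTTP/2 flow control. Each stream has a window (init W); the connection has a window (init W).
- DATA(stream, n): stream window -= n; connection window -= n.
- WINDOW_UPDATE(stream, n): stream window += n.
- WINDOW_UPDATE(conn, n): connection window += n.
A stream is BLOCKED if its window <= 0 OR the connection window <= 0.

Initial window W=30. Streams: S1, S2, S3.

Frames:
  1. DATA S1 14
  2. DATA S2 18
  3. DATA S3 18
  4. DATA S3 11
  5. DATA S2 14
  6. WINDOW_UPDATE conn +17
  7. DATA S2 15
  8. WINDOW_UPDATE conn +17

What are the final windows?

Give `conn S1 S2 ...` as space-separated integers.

Op 1: conn=16 S1=16 S2=30 S3=30 blocked=[]
Op 2: conn=-2 S1=16 S2=12 S3=30 blocked=[1, 2, 3]
Op 3: conn=-20 S1=16 S2=12 S3=12 blocked=[1, 2, 3]
Op 4: conn=-31 S1=16 S2=12 S3=1 blocked=[1, 2, 3]
Op 5: conn=-45 S1=16 S2=-2 S3=1 blocked=[1, 2, 3]
Op 6: conn=-28 S1=16 S2=-2 S3=1 blocked=[1, 2, 3]
Op 7: conn=-43 S1=16 S2=-17 S3=1 blocked=[1, 2, 3]
Op 8: conn=-26 S1=16 S2=-17 S3=1 blocked=[1, 2, 3]

Answer: -26 16 -17 1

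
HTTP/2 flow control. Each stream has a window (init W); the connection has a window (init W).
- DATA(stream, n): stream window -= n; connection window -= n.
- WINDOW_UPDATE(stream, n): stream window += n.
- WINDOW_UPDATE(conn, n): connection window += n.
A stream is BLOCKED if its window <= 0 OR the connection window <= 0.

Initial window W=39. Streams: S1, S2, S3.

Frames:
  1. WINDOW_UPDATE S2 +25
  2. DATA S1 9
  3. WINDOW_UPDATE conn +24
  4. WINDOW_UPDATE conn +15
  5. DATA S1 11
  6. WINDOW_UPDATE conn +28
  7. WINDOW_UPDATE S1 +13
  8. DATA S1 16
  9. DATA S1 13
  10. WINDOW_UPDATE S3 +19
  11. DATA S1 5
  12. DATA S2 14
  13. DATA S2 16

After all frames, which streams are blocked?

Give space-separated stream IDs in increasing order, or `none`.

Answer: S1

Derivation:
Op 1: conn=39 S1=39 S2=64 S3=39 blocked=[]
Op 2: conn=30 S1=30 S2=64 S3=39 blocked=[]
Op 3: conn=54 S1=30 S2=64 S3=39 blocked=[]
Op 4: conn=69 S1=30 S2=64 S3=39 blocked=[]
Op 5: conn=58 S1=19 S2=64 S3=39 blocked=[]
Op 6: conn=86 S1=19 S2=64 S3=39 blocked=[]
Op 7: conn=86 S1=32 S2=64 S3=39 blocked=[]
Op 8: conn=70 S1=16 S2=64 S3=39 blocked=[]
Op 9: conn=57 S1=3 S2=64 S3=39 blocked=[]
Op 10: conn=57 S1=3 S2=64 S3=58 blocked=[]
Op 11: conn=52 S1=-2 S2=64 S3=58 blocked=[1]
Op 12: conn=38 S1=-2 S2=50 S3=58 blocked=[1]
Op 13: conn=22 S1=-2 S2=34 S3=58 blocked=[1]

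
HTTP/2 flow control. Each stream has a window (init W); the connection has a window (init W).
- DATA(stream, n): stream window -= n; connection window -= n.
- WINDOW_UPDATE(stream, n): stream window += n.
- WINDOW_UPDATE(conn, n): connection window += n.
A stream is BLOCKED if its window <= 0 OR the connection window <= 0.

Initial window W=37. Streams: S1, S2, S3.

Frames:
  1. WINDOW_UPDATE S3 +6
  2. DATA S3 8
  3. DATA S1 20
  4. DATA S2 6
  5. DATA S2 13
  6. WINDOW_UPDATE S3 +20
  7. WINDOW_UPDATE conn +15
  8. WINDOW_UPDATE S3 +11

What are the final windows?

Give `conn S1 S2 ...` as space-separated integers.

Answer: 5 17 18 66

Derivation:
Op 1: conn=37 S1=37 S2=37 S3=43 blocked=[]
Op 2: conn=29 S1=37 S2=37 S3=35 blocked=[]
Op 3: conn=9 S1=17 S2=37 S3=35 blocked=[]
Op 4: conn=3 S1=17 S2=31 S3=35 blocked=[]
Op 5: conn=-10 S1=17 S2=18 S3=35 blocked=[1, 2, 3]
Op 6: conn=-10 S1=17 S2=18 S3=55 blocked=[1, 2, 3]
Op 7: conn=5 S1=17 S2=18 S3=55 blocked=[]
Op 8: conn=5 S1=17 S2=18 S3=66 blocked=[]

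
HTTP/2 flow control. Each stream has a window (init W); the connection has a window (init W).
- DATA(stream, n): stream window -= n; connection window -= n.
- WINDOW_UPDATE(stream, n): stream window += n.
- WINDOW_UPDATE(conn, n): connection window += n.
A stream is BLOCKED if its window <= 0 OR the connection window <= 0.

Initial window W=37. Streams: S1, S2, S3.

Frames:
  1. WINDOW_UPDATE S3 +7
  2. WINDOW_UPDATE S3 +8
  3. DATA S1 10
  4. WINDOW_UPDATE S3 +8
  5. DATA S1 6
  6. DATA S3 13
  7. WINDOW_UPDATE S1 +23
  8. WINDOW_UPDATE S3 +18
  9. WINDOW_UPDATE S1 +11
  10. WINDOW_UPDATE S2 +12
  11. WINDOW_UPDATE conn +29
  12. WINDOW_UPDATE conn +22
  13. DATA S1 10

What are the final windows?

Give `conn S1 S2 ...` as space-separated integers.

Answer: 49 45 49 65

Derivation:
Op 1: conn=37 S1=37 S2=37 S3=44 blocked=[]
Op 2: conn=37 S1=37 S2=37 S3=52 blocked=[]
Op 3: conn=27 S1=27 S2=37 S3=52 blocked=[]
Op 4: conn=27 S1=27 S2=37 S3=60 blocked=[]
Op 5: conn=21 S1=21 S2=37 S3=60 blocked=[]
Op 6: conn=8 S1=21 S2=37 S3=47 blocked=[]
Op 7: conn=8 S1=44 S2=37 S3=47 blocked=[]
Op 8: conn=8 S1=44 S2=37 S3=65 blocked=[]
Op 9: conn=8 S1=55 S2=37 S3=65 blocked=[]
Op 10: conn=8 S1=55 S2=49 S3=65 blocked=[]
Op 11: conn=37 S1=55 S2=49 S3=65 blocked=[]
Op 12: conn=59 S1=55 S2=49 S3=65 blocked=[]
Op 13: conn=49 S1=45 S2=49 S3=65 blocked=[]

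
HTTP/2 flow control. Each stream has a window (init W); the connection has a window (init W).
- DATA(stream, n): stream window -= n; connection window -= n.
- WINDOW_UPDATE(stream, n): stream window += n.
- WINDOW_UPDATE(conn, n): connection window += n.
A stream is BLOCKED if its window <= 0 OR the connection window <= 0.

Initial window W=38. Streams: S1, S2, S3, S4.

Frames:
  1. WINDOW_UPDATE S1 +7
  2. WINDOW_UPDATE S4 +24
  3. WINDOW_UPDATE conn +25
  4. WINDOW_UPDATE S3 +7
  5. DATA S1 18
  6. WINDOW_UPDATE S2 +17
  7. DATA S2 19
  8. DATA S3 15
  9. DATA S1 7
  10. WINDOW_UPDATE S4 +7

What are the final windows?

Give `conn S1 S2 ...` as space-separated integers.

Answer: 4 20 36 30 69

Derivation:
Op 1: conn=38 S1=45 S2=38 S3=38 S4=38 blocked=[]
Op 2: conn=38 S1=45 S2=38 S3=38 S4=62 blocked=[]
Op 3: conn=63 S1=45 S2=38 S3=38 S4=62 blocked=[]
Op 4: conn=63 S1=45 S2=38 S3=45 S4=62 blocked=[]
Op 5: conn=45 S1=27 S2=38 S3=45 S4=62 blocked=[]
Op 6: conn=45 S1=27 S2=55 S3=45 S4=62 blocked=[]
Op 7: conn=26 S1=27 S2=36 S3=45 S4=62 blocked=[]
Op 8: conn=11 S1=27 S2=36 S3=30 S4=62 blocked=[]
Op 9: conn=4 S1=20 S2=36 S3=30 S4=62 blocked=[]
Op 10: conn=4 S1=20 S2=36 S3=30 S4=69 blocked=[]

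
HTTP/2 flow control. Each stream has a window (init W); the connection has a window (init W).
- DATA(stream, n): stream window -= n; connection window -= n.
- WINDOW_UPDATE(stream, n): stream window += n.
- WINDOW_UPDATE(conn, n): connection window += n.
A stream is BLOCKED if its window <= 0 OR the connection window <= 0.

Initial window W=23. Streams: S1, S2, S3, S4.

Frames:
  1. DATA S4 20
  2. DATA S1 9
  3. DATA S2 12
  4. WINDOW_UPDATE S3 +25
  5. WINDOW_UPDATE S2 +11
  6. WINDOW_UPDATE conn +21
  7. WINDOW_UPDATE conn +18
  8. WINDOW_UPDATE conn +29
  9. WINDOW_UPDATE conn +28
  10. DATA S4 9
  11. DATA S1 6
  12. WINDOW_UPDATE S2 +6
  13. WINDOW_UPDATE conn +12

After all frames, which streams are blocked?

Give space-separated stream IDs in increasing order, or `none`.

Op 1: conn=3 S1=23 S2=23 S3=23 S4=3 blocked=[]
Op 2: conn=-6 S1=14 S2=23 S3=23 S4=3 blocked=[1, 2, 3, 4]
Op 3: conn=-18 S1=14 S2=11 S3=23 S4=3 blocked=[1, 2, 3, 4]
Op 4: conn=-18 S1=14 S2=11 S3=48 S4=3 blocked=[1, 2, 3, 4]
Op 5: conn=-18 S1=14 S2=22 S3=48 S4=3 blocked=[1, 2, 3, 4]
Op 6: conn=3 S1=14 S2=22 S3=48 S4=3 blocked=[]
Op 7: conn=21 S1=14 S2=22 S3=48 S4=3 blocked=[]
Op 8: conn=50 S1=14 S2=22 S3=48 S4=3 blocked=[]
Op 9: conn=78 S1=14 S2=22 S3=48 S4=3 blocked=[]
Op 10: conn=69 S1=14 S2=22 S3=48 S4=-6 blocked=[4]
Op 11: conn=63 S1=8 S2=22 S3=48 S4=-6 blocked=[4]
Op 12: conn=63 S1=8 S2=28 S3=48 S4=-6 blocked=[4]
Op 13: conn=75 S1=8 S2=28 S3=48 S4=-6 blocked=[4]

Answer: S4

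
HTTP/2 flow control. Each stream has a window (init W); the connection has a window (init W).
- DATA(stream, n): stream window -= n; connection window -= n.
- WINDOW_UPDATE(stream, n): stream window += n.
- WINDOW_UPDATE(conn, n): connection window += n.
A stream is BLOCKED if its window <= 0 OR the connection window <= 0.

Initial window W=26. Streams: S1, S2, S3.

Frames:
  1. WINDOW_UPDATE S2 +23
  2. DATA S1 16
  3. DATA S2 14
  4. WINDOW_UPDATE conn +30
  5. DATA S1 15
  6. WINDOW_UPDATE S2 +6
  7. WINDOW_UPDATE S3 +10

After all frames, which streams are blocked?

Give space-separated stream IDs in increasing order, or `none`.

Op 1: conn=26 S1=26 S2=49 S3=26 blocked=[]
Op 2: conn=10 S1=10 S2=49 S3=26 blocked=[]
Op 3: conn=-4 S1=10 S2=35 S3=26 blocked=[1, 2, 3]
Op 4: conn=26 S1=10 S2=35 S3=26 blocked=[]
Op 5: conn=11 S1=-5 S2=35 S3=26 blocked=[1]
Op 6: conn=11 S1=-5 S2=41 S3=26 blocked=[1]
Op 7: conn=11 S1=-5 S2=41 S3=36 blocked=[1]

Answer: S1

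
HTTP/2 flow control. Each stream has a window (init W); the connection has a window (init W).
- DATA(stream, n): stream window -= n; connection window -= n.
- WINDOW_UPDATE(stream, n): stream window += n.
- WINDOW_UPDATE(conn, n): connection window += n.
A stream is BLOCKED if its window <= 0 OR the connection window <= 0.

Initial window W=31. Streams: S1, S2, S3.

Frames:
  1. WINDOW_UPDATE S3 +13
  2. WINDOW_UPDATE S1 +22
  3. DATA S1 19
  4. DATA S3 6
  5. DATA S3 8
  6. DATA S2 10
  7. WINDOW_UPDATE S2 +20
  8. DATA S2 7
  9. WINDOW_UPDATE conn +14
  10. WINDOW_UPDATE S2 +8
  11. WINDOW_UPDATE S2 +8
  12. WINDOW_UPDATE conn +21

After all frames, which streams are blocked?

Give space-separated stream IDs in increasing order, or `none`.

Answer: none

Derivation:
Op 1: conn=31 S1=31 S2=31 S3=44 blocked=[]
Op 2: conn=31 S1=53 S2=31 S3=44 blocked=[]
Op 3: conn=12 S1=34 S2=31 S3=44 blocked=[]
Op 4: conn=6 S1=34 S2=31 S3=38 blocked=[]
Op 5: conn=-2 S1=34 S2=31 S3=30 blocked=[1, 2, 3]
Op 6: conn=-12 S1=34 S2=21 S3=30 blocked=[1, 2, 3]
Op 7: conn=-12 S1=34 S2=41 S3=30 blocked=[1, 2, 3]
Op 8: conn=-19 S1=34 S2=34 S3=30 blocked=[1, 2, 3]
Op 9: conn=-5 S1=34 S2=34 S3=30 blocked=[1, 2, 3]
Op 10: conn=-5 S1=34 S2=42 S3=30 blocked=[1, 2, 3]
Op 11: conn=-5 S1=34 S2=50 S3=30 blocked=[1, 2, 3]
Op 12: conn=16 S1=34 S2=50 S3=30 blocked=[]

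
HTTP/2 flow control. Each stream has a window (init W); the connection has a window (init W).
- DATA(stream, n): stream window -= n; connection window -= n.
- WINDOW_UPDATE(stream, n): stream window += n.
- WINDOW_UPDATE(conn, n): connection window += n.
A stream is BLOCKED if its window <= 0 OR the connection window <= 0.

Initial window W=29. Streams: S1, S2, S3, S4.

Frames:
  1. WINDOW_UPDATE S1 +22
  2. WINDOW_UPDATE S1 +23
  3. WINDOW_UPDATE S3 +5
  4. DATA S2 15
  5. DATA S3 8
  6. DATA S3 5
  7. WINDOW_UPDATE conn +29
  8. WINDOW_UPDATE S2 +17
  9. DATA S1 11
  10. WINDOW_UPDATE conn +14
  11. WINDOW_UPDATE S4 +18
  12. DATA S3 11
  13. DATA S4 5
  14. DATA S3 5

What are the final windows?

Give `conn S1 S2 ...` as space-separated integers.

Op 1: conn=29 S1=51 S2=29 S3=29 S4=29 blocked=[]
Op 2: conn=29 S1=74 S2=29 S3=29 S4=29 blocked=[]
Op 3: conn=29 S1=74 S2=29 S3=34 S4=29 blocked=[]
Op 4: conn=14 S1=74 S2=14 S3=34 S4=29 blocked=[]
Op 5: conn=6 S1=74 S2=14 S3=26 S4=29 blocked=[]
Op 6: conn=1 S1=74 S2=14 S3=21 S4=29 blocked=[]
Op 7: conn=30 S1=74 S2=14 S3=21 S4=29 blocked=[]
Op 8: conn=30 S1=74 S2=31 S3=21 S4=29 blocked=[]
Op 9: conn=19 S1=63 S2=31 S3=21 S4=29 blocked=[]
Op 10: conn=33 S1=63 S2=31 S3=21 S4=29 blocked=[]
Op 11: conn=33 S1=63 S2=31 S3=21 S4=47 blocked=[]
Op 12: conn=22 S1=63 S2=31 S3=10 S4=47 blocked=[]
Op 13: conn=17 S1=63 S2=31 S3=10 S4=42 blocked=[]
Op 14: conn=12 S1=63 S2=31 S3=5 S4=42 blocked=[]

Answer: 12 63 31 5 42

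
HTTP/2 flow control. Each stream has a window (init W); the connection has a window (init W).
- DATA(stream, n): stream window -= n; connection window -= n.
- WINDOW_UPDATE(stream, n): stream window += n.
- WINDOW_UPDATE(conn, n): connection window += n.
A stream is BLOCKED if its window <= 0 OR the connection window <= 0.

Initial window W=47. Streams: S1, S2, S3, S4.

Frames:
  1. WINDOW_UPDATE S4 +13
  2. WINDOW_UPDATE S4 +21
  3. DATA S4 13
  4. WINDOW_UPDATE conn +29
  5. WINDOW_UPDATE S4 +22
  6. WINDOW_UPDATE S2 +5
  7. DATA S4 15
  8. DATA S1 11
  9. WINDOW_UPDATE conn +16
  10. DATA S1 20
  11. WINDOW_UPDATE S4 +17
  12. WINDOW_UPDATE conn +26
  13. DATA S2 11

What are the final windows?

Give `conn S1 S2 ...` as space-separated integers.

Op 1: conn=47 S1=47 S2=47 S3=47 S4=60 blocked=[]
Op 2: conn=47 S1=47 S2=47 S3=47 S4=81 blocked=[]
Op 3: conn=34 S1=47 S2=47 S3=47 S4=68 blocked=[]
Op 4: conn=63 S1=47 S2=47 S3=47 S4=68 blocked=[]
Op 5: conn=63 S1=47 S2=47 S3=47 S4=90 blocked=[]
Op 6: conn=63 S1=47 S2=52 S3=47 S4=90 blocked=[]
Op 7: conn=48 S1=47 S2=52 S3=47 S4=75 blocked=[]
Op 8: conn=37 S1=36 S2=52 S3=47 S4=75 blocked=[]
Op 9: conn=53 S1=36 S2=52 S3=47 S4=75 blocked=[]
Op 10: conn=33 S1=16 S2=52 S3=47 S4=75 blocked=[]
Op 11: conn=33 S1=16 S2=52 S3=47 S4=92 blocked=[]
Op 12: conn=59 S1=16 S2=52 S3=47 S4=92 blocked=[]
Op 13: conn=48 S1=16 S2=41 S3=47 S4=92 blocked=[]

Answer: 48 16 41 47 92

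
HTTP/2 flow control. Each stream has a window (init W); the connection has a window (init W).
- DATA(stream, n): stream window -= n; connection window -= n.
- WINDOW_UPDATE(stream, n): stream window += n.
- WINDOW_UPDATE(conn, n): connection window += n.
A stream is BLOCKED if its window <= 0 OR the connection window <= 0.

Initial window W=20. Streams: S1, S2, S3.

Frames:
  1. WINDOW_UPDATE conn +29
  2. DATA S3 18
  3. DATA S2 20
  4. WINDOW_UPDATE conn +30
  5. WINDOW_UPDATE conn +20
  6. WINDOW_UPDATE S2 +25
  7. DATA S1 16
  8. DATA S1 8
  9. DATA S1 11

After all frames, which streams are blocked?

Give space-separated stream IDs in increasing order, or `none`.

Answer: S1

Derivation:
Op 1: conn=49 S1=20 S2=20 S3=20 blocked=[]
Op 2: conn=31 S1=20 S2=20 S3=2 blocked=[]
Op 3: conn=11 S1=20 S2=0 S3=2 blocked=[2]
Op 4: conn=41 S1=20 S2=0 S3=2 blocked=[2]
Op 5: conn=61 S1=20 S2=0 S3=2 blocked=[2]
Op 6: conn=61 S1=20 S2=25 S3=2 blocked=[]
Op 7: conn=45 S1=4 S2=25 S3=2 blocked=[]
Op 8: conn=37 S1=-4 S2=25 S3=2 blocked=[1]
Op 9: conn=26 S1=-15 S2=25 S3=2 blocked=[1]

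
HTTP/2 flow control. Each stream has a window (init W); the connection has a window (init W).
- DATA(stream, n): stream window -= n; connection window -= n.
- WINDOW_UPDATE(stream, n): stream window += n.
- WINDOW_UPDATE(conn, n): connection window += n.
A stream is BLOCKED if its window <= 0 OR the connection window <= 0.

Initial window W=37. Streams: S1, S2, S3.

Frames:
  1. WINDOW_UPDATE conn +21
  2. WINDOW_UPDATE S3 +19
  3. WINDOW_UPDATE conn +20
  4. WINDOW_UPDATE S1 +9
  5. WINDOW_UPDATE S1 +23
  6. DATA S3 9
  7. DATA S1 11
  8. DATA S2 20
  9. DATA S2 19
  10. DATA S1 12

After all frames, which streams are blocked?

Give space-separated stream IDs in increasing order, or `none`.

Answer: S2

Derivation:
Op 1: conn=58 S1=37 S2=37 S3=37 blocked=[]
Op 2: conn=58 S1=37 S2=37 S3=56 blocked=[]
Op 3: conn=78 S1=37 S2=37 S3=56 blocked=[]
Op 4: conn=78 S1=46 S2=37 S3=56 blocked=[]
Op 5: conn=78 S1=69 S2=37 S3=56 blocked=[]
Op 6: conn=69 S1=69 S2=37 S3=47 blocked=[]
Op 7: conn=58 S1=58 S2=37 S3=47 blocked=[]
Op 8: conn=38 S1=58 S2=17 S3=47 blocked=[]
Op 9: conn=19 S1=58 S2=-2 S3=47 blocked=[2]
Op 10: conn=7 S1=46 S2=-2 S3=47 blocked=[2]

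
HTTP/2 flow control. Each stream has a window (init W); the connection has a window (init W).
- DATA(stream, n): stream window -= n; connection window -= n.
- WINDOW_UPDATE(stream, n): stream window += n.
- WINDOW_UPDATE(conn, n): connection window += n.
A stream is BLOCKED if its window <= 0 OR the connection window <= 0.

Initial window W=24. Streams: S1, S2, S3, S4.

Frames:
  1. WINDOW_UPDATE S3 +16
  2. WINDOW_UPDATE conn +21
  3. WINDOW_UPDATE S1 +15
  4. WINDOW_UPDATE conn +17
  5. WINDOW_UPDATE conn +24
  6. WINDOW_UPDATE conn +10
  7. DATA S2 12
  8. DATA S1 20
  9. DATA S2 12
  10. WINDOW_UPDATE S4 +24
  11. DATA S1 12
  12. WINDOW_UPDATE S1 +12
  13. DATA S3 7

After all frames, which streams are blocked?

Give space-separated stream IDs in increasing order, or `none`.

Op 1: conn=24 S1=24 S2=24 S3=40 S4=24 blocked=[]
Op 2: conn=45 S1=24 S2=24 S3=40 S4=24 blocked=[]
Op 3: conn=45 S1=39 S2=24 S3=40 S4=24 blocked=[]
Op 4: conn=62 S1=39 S2=24 S3=40 S4=24 blocked=[]
Op 5: conn=86 S1=39 S2=24 S3=40 S4=24 blocked=[]
Op 6: conn=96 S1=39 S2=24 S3=40 S4=24 blocked=[]
Op 7: conn=84 S1=39 S2=12 S3=40 S4=24 blocked=[]
Op 8: conn=64 S1=19 S2=12 S3=40 S4=24 blocked=[]
Op 9: conn=52 S1=19 S2=0 S3=40 S4=24 blocked=[2]
Op 10: conn=52 S1=19 S2=0 S3=40 S4=48 blocked=[2]
Op 11: conn=40 S1=7 S2=0 S3=40 S4=48 blocked=[2]
Op 12: conn=40 S1=19 S2=0 S3=40 S4=48 blocked=[2]
Op 13: conn=33 S1=19 S2=0 S3=33 S4=48 blocked=[2]

Answer: S2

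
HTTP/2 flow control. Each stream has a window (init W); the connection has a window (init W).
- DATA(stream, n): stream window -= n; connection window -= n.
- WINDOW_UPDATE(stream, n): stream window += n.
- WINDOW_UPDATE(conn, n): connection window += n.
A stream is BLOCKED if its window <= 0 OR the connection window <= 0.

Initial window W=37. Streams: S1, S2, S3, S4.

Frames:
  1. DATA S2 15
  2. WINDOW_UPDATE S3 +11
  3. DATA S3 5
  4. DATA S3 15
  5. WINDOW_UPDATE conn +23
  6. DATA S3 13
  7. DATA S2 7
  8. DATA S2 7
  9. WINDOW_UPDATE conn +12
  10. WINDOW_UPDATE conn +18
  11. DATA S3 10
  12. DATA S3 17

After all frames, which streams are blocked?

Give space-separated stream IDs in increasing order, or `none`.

Op 1: conn=22 S1=37 S2=22 S3=37 S4=37 blocked=[]
Op 2: conn=22 S1=37 S2=22 S3=48 S4=37 blocked=[]
Op 3: conn=17 S1=37 S2=22 S3=43 S4=37 blocked=[]
Op 4: conn=2 S1=37 S2=22 S3=28 S4=37 blocked=[]
Op 5: conn=25 S1=37 S2=22 S3=28 S4=37 blocked=[]
Op 6: conn=12 S1=37 S2=22 S3=15 S4=37 blocked=[]
Op 7: conn=5 S1=37 S2=15 S3=15 S4=37 blocked=[]
Op 8: conn=-2 S1=37 S2=8 S3=15 S4=37 blocked=[1, 2, 3, 4]
Op 9: conn=10 S1=37 S2=8 S3=15 S4=37 blocked=[]
Op 10: conn=28 S1=37 S2=8 S3=15 S4=37 blocked=[]
Op 11: conn=18 S1=37 S2=8 S3=5 S4=37 blocked=[]
Op 12: conn=1 S1=37 S2=8 S3=-12 S4=37 blocked=[3]

Answer: S3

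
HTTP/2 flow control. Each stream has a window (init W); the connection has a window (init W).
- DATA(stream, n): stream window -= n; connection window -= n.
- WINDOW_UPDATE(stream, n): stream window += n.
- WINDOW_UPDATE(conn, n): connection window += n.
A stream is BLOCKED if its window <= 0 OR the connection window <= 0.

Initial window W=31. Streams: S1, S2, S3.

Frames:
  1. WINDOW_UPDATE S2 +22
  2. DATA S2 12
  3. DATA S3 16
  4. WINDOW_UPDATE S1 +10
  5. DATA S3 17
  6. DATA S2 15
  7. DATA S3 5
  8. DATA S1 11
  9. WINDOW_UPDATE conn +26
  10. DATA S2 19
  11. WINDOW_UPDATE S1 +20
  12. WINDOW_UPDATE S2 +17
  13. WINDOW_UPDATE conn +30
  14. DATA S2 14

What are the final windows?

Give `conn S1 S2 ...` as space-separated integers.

Op 1: conn=31 S1=31 S2=53 S3=31 blocked=[]
Op 2: conn=19 S1=31 S2=41 S3=31 blocked=[]
Op 3: conn=3 S1=31 S2=41 S3=15 blocked=[]
Op 4: conn=3 S1=41 S2=41 S3=15 blocked=[]
Op 5: conn=-14 S1=41 S2=41 S3=-2 blocked=[1, 2, 3]
Op 6: conn=-29 S1=41 S2=26 S3=-2 blocked=[1, 2, 3]
Op 7: conn=-34 S1=41 S2=26 S3=-7 blocked=[1, 2, 3]
Op 8: conn=-45 S1=30 S2=26 S3=-7 blocked=[1, 2, 3]
Op 9: conn=-19 S1=30 S2=26 S3=-7 blocked=[1, 2, 3]
Op 10: conn=-38 S1=30 S2=7 S3=-7 blocked=[1, 2, 3]
Op 11: conn=-38 S1=50 S2=7 S3=-7 blocked=[1, 2, 3]
Op 12: conn=-38 S1=50 S2=24 S3=-7 blocked=[1, 2, 3]
Op 13: conn=-8 S1=50 S2=24 S3=-7 blocked=[1, 2, 3]
Op 14: conn=-22 S1=50 S2=10 S3=-7 blocked=[1, 2, 3]

Answer: -22 50 10 -7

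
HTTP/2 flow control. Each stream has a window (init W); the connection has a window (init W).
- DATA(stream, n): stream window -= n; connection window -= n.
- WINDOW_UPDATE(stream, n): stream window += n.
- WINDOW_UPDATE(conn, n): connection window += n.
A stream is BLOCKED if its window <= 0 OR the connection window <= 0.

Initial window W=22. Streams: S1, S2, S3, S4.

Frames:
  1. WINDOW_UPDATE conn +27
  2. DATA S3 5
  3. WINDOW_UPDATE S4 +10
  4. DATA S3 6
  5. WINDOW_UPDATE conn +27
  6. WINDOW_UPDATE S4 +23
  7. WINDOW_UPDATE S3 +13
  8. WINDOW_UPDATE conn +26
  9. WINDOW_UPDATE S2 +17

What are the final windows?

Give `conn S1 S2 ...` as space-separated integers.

Op 1: conn=49 S1=22 S2=22 S3=22 S4=22 blocked=[]
Op 2: conn=44 S1=22 S2=22 S3=17 S4=22 blocked=[]
Op 3: conn=44 S1=22 S2=22 S3=17 S4=32 blocked=[]
Op 4: conn=38 S1=22 S2=22 S3=11 S4=32 blocked=[]
Op 5: conn=65 S1=22 S2=22 S3=11 S4=32 blocked=[]
Op 6: conn=65 S1=22 S2=22 S3=11 S4=55 blocked=[]
Op 7: conn=65 S1=22 S2=22 S3=24 S4=55 blocked=[]
Op 8: conn=91 S1=22 S2=22 S3=24 S4=55 blocked=[]
Op 9: conn=91 S1=22 S2=39 S3=24 S4=55 blocked=[]

Answer: 91 22 39 24 55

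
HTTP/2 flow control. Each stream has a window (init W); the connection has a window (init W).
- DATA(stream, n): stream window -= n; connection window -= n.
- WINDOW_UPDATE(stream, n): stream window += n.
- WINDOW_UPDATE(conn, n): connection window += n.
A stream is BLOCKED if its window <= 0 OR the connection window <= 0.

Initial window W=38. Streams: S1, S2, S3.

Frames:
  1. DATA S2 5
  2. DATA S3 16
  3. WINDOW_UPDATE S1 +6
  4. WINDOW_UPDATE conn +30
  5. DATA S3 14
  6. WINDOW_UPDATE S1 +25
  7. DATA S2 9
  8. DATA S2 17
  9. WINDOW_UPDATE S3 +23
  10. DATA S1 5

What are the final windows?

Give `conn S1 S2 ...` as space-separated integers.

Answer: 2 64 7 31

Derivation:
Op 1: conn=33 S1=38 S2=33 S3=38 blocked=[]
Op 2: conn=17 S1=38 S2=33 S3=22 blocked=[]
Op 3: conn=17 S1=44 S2=33 S3=22 blocked=[]
Op 4: conn=47 S1=44 S2=33 S3=22 blocked=[]
Op 5: conn=33 S1=44 S2=33 S3=8 blocked=[]
Op 6: conn=33 S1=69 S2=33 S3=8 blocked=[]
Op 7: conn=24 S1=69 S2=24 S3=8 blocked=[]
Op 8: conn=7 S1=69 S2=7 S3=8 blocked=[]
Op 9: conn=7 S1=69 S2=7 S3=31 blocked=[]
Op 10: conn=2 S1=64 S2=7 S3=31 blocked=[]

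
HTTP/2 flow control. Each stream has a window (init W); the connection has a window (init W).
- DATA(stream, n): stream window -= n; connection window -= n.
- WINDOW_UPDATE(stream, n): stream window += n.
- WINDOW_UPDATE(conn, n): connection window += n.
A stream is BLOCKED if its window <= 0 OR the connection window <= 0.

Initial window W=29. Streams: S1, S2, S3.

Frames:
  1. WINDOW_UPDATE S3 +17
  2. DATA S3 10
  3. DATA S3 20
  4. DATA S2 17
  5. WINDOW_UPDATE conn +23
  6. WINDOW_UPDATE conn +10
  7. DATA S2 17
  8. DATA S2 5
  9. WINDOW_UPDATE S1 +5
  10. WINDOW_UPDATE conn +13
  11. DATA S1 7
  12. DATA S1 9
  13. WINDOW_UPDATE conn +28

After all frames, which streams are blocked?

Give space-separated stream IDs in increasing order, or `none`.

Op 1: conn=29 S1=29 S2=29 S3=46 blocked=[]
Op 2: conn=19 S1=29 S2=29 S3=36 blocked=[]
Op 3: conn=-1 S1=29 S2=29 S3=16 blocked=[1, 2, 3]
Op 4: conn=-18 S1=29 S2=12 S3=16 blocked=[1, 2, 3]
Op 5: conn=5 S1=29 S2=12 S3=16 blocked=[]
Op 6: conn=15 S1=29 S2=12 S3=16 blocked=[]
Op 7: conn=-2 S1=29 S2=-5 S3=16 blocked=[1, 2, 3]
Op 8: conn=-7 S1=29 S2=-10 S3=16 blocked=[1, 2, 3]
Op 9: conn=-7 S1=34 S2=-10 S3=16 blocked=[1, 2, 3]
Op 10: conn=6 S1=34 S2=-10 S3=16 blocked=[2]
Op 11: conn=-1 S1=27 S2=-10 S3=16 blocked=[1, 2, 3]
Op 12: conn=-10 S1=18 S2=-10 S3=16 blocked=[1, 2, 3]
Op 13: conn=18 S1=18 S2=-10 S3=16 blocked=[2]

Answer: S2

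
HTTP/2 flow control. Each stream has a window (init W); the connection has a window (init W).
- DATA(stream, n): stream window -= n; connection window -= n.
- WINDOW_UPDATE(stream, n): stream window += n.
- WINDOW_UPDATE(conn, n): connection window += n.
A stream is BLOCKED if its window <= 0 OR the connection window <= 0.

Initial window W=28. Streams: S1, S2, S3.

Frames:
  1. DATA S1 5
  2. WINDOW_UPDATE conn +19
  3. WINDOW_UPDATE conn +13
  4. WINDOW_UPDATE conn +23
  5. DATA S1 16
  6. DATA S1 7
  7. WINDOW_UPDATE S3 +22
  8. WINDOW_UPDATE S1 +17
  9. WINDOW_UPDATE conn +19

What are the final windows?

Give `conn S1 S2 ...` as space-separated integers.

Op 1: conn=23 S1=23 S2=28 S3=28 blocked=[]
Op 2: conn=42 S1=23 S2=28 S3=28 blocked=[]
Op 3: conn=55 S1=23 S2=28 S3=28 blocked=[]
Op 4: conn=78 S1=23 S2=28 S3=28 blocked=[]
Op 5: conn=62 S1=7 S2=28 S3=28 blocked=[]
Op 6: conn=55 S1=0 S2=28 S3=28 blocked=[1]
Op 7: conn=55 S1=0 S2=28 S3=50 blocked=[1]
Op 8: conn=55 S1=17 S2=28 S3=50 blocked=[]
Op 9: conn=74 S1=17 S2=28 S3=50 blocked=[]

Answer: 74 17 28 50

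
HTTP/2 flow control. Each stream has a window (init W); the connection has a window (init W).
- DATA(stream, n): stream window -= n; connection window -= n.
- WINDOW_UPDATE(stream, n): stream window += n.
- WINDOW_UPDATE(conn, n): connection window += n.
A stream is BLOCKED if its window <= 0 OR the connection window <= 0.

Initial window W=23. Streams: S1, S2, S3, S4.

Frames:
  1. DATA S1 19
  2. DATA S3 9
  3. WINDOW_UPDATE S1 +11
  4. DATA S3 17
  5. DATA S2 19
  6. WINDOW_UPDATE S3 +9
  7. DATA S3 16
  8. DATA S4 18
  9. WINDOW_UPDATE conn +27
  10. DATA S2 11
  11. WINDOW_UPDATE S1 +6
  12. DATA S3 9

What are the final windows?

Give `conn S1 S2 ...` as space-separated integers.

Op 1: conn=4 S1=4 S2=23 S3=23 S4=23 blocked=[]
Op 2: conn=-5 S1=4 S2=23 S3=14 S4=23 blocked=[1, 2, 3, 4]
Op 3: conn=-5 S1=15 S2=23 S3=14 S4=23 blocked=[1, 2, 3, 4]
Op 4: conn=-22 S1=15 S2=23 S3=-3 S4=23 blocked=[1, 2, 3, 4]
Op 5: conn=-41 S1=15 S2=4 S3=-3 S4=23 blocked=[1, 2, 3, 4]
Op 6: conn=-41 S1=15 S2=4 S3=6 S4=23 blocked=[1, 2, 3, 4]
Op 7: conn=-57 S1=15 S2=4 S3=-10 S4=23 blocked=[1, 2, 3, 4]
Op 8: conn=-75 S1=15 S2=4 S3=-10 S4=5 blocked=[1, 2, 3, 4]
Op 9: conn=-48 S1=15 S2=4 S3=-10 S4=5 blocked=[1, 2, 3, 4]
Op 10: conn=-59 S1=15 S2=-7 S3=-10 S4=5 blocked=[1, 2, 3, 4]
Op 11: conn=-59 S1=21 S2=-7 S3=-10 S4=5 blocked=[1, 2, 3, 4]
Op 12: conn=-68 S1=21 S2=-7 S3=-19 S4=5 blocked=[1, 2, 3, 4]

Answer: -68 21 -7 -19 5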